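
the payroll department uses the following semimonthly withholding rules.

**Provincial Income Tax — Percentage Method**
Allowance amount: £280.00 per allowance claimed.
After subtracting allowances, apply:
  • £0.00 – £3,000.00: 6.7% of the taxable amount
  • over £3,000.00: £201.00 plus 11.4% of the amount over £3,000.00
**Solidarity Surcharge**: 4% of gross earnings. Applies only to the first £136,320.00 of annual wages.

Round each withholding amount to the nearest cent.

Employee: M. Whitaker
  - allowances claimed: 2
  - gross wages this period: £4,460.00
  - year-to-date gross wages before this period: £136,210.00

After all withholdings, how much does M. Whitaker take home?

Provincial Income Tax: taxable = £4,460.00 − 2×£280.00 = £3,900.00
  £201.00 + 11.4% × (£3,900.00 − £3,000.00) = £201.00 + 11.4% × £900.00 = £303.60
Solidarity Surcharge: cap £136,320.00 − YTD £136,210.00 = £110.00 subject; 4% × £110.00 = £4.40
Total withheld: £303.60 + £4.40 = £308.00
Net pay: £4,460.00 − £308.00 = £4,152.00

£4,152.00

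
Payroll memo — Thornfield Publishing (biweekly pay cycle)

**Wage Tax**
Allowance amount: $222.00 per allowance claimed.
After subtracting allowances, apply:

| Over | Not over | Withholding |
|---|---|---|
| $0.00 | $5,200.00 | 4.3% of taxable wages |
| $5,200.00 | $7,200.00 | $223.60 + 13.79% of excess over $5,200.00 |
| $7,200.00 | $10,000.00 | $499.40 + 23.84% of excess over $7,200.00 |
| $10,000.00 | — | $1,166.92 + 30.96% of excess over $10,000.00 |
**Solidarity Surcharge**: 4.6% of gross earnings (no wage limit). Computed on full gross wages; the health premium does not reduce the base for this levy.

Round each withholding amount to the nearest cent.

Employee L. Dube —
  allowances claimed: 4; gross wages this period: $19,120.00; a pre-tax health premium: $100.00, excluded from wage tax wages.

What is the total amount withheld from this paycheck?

Wage Tax: taxable = $19,120.00 − $100.00 − 4×$222.00 = $18,132.00
  $1,166.92 + 30.96% × ($18,132.00 − $10,000.00) = $1,166.92 + 30.96% × $8,132.00 = $3,684.59
Solidarity Surcharge: 4.6% × $19,120.00 = $879.52
Total: $3,684.59 + $879.52 = $4,564.11

$4,564.11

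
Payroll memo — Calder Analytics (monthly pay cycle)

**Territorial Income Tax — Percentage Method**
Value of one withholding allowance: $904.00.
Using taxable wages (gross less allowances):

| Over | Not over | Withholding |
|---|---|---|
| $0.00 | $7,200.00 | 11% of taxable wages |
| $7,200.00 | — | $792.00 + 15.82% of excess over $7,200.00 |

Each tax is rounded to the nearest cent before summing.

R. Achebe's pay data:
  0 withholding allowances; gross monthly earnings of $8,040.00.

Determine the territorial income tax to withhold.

$924.89

Territorial Income Tax: taxable = $8,040.00
  $792.00 + 15.82% × ($8,040.00 − $7,200.00) = $792.00 + 15.82% × $840.00 = $924.89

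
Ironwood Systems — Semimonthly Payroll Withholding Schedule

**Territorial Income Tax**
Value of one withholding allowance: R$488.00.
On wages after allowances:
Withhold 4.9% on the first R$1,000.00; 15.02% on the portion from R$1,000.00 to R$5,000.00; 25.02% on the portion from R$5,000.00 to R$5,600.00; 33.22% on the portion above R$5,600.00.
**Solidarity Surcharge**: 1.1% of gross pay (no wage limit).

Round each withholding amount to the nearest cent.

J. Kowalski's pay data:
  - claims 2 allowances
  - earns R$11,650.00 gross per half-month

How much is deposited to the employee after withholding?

R$9,036.35

Territorial Income Tax: taxable = R$11,650.00 − 2×R$488.00 = R$10,674.00
  R$799.92 + 33.22% × (R$10,674.00 − R$5,600.00) = R$799.92 + 33.22% × R$5,074.00 = R$2,485.50
Solidarity Surcharge: 1.1% × R$11,650.00 = R$128.15
Total withheld: R$2,485.50 + R$128.15 = R$2,613.65
Net pay: R$11,650.00 − R$2,613.65 = R$9,036.35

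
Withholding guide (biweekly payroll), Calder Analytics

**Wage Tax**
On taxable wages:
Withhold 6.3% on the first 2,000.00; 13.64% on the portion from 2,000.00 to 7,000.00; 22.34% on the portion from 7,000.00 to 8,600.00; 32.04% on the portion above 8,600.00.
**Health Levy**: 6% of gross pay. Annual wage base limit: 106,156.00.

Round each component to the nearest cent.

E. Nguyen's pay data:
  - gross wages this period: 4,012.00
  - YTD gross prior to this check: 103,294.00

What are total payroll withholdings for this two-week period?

Wage Tax: taxable = 4,012.00
  126.00 + 13.64% × (4,012.00 − 2,000.00) = 126.00 + 13.64% × 2,012.00 = 400.44
Health Levy: cap 106,156.00 − YTD 103,294.00 = 2,862.00 subject; 6% × 2,862.00 = 171.72
Total: 400.44 + 171.72 = 572.16

572.16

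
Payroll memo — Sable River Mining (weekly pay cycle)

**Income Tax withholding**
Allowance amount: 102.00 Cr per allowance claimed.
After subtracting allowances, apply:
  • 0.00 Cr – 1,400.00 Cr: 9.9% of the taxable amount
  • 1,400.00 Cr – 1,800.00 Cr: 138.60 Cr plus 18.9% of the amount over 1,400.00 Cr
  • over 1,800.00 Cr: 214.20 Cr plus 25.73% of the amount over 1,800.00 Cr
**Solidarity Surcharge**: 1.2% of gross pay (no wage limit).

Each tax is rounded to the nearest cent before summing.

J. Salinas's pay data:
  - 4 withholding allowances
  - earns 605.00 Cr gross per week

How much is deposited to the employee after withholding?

Income Tax: taxable = 605.00 Cr − 4×102.00 Cr = 197.00 Cr
  9.9% × 197.00 Cr = 19.50 Cr
Solidarity Surcharge: 1.2% × 605.00 Cr = 7.26 Cr
Total withheld: 19.50 Cr + 7.26 Cr = 26.76 Cr
Net pay: 605.00 Cr − 26.76 Cr = 578.24 Cr

578.24 Cr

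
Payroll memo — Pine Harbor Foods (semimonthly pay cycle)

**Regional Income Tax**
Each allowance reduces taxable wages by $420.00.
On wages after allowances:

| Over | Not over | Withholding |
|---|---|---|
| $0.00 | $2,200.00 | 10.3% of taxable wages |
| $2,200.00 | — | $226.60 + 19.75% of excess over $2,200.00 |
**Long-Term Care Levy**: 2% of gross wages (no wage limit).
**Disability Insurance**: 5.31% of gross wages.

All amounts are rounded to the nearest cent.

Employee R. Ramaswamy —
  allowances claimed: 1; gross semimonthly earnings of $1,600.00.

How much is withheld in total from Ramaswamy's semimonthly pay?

$238.50

Regional Income Tax: taxable = $1,600.00 − 1×$420.00 = $1,180.00
  10.3% × $1,180.00 = $121.54
Long-Term Care Levy: 2% × $1,600.00 = $32.00
Disability Insurance: 5.31% × $1,600.00 = $84.96
Total: $121.54 + $32.00 + $84.96 = $238.50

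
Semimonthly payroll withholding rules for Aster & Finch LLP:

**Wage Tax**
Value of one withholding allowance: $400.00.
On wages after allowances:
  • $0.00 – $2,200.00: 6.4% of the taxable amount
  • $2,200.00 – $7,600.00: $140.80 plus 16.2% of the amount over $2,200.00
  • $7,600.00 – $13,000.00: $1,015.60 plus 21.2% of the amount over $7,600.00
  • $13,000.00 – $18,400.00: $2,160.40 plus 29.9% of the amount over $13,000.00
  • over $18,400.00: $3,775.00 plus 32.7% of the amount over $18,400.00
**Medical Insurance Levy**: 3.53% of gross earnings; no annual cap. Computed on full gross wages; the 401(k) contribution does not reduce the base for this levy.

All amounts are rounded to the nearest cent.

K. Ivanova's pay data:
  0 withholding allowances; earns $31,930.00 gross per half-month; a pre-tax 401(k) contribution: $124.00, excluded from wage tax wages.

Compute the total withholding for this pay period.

$9,285.89

Wage Tax: taxable = $31,930.00 − $124.00 = $31,806.00
  $3,775.00 + 32.7% × ($31,806.00 − $18,400.00) = $3,775.00 + 32.7% × $13,406.00 = $8,158.76
Medical Insurance Levy: 3.53% × $31,930.00 = $1,127.13
Total: $8,158.76 + $1,127.13 = $9,285.89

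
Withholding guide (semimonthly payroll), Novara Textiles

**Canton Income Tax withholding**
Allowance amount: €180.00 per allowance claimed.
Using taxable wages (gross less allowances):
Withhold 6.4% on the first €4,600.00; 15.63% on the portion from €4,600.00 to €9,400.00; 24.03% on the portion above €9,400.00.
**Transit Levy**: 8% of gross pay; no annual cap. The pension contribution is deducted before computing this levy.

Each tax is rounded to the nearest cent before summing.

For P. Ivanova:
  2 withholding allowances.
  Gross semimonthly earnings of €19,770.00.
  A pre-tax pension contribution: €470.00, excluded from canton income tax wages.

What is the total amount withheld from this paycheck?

Canton Income Tax: taxable = €19,770.00 − €470.00 − 2×€180.00 = €18,940.00
  €1,044.64 + 24.03% × (€18,940.00 − €9,400.00) = €1,044.64 + 24.03% × €9,540.00 = €3,337.10
Transit Levy: 8% × €19,300.00 = €1,544.00
Total: €3,337.10 + €1,544.00 = €4,881.10

€4,881.10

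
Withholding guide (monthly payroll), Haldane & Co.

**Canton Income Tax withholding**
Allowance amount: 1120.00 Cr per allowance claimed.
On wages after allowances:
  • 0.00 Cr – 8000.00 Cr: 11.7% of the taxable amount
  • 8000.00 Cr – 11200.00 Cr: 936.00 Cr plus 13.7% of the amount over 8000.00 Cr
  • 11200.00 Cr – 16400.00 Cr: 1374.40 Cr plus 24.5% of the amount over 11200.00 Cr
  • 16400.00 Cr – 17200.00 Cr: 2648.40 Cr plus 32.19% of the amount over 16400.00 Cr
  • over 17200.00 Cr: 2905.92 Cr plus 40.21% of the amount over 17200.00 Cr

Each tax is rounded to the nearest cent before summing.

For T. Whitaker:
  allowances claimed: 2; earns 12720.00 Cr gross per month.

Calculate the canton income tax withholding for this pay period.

Canton Income Tax: taxable = 12720.00 Cr − 2×1120.00 Cr = 10480.00 Cr
  936.00 Cr + 13.7% × (10480.00 Cr − 8000.00 Cr) = 936.00 Cr + 13.7% × 2480.00 Cr = 1275.76 Cr

1275.76 Cr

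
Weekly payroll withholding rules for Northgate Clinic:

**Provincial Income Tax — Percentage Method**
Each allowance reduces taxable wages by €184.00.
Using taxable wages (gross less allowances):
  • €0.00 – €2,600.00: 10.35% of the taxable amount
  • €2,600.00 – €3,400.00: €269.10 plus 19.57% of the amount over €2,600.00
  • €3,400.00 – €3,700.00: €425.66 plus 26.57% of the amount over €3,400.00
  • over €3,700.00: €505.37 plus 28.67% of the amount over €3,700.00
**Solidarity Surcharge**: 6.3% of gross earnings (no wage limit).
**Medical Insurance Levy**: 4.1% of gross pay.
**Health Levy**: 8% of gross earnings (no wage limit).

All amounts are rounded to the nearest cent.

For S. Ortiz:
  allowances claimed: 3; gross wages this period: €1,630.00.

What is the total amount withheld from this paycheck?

Provincial Income Tax: taxable = €1,630.00 − 3×€184.00 = €1,078.00
  10.35% × €1,078.00 = €111.57
Solidarity Surcharge: 6.3% × €1,630.00 = €102.69
Medical Insurance Levy: 4.1% × €1,630.00 = €66.83
Health Levy: 8% × €1,630.00 = €130.40
Total: €111.57 + €102.69 + €66.83 + €130.40 = €411.49

€411.49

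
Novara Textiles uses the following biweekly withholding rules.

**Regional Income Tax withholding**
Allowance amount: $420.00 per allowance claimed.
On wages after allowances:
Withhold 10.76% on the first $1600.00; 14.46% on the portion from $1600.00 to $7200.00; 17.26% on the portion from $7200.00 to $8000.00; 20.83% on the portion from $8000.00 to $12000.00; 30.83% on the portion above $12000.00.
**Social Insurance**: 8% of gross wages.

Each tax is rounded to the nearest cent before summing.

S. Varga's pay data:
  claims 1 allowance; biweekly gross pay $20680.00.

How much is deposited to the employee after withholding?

$14525.84

Regional Income Tax: taxable = $20680.00 − 1×$420.00 = $20260.00
  $1953.20 + 30.83% × ($20260.00 − $12000.00) = $1953.20 + 30.83% × $8260.00 = $4499.76
Social Insurance: 8% × $20680.00 = $1654.40
Total withheld: $4499.76 + $1654.40 = $6154.16
Net pay: $20680.00 − $6154.16 = $14525.84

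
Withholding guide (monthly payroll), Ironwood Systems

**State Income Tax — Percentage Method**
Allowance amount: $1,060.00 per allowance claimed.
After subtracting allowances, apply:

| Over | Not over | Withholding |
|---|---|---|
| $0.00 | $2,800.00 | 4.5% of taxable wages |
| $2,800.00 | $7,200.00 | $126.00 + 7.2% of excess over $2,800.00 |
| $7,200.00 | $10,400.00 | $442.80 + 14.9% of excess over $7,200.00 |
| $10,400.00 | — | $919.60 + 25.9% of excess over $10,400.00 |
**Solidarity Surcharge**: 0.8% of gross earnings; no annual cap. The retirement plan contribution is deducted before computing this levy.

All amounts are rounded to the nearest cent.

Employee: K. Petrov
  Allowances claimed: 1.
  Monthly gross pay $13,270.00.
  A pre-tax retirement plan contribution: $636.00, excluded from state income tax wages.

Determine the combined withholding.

$1,324.74

State Income Tax: taxable = $13,270.00 − $636.00 − 1×$1,060.00 = $11,574.00
  $919.60 + 25.9% × ($11,574.00 − $10,400.00) = $919.60 + 25.9% × $1,174.00 = $1,223.67
Solidarity Surcharge: 0.8% × $12,634.00 = $101.07
Total: $1,223.67 + $101.07 = $1,324.74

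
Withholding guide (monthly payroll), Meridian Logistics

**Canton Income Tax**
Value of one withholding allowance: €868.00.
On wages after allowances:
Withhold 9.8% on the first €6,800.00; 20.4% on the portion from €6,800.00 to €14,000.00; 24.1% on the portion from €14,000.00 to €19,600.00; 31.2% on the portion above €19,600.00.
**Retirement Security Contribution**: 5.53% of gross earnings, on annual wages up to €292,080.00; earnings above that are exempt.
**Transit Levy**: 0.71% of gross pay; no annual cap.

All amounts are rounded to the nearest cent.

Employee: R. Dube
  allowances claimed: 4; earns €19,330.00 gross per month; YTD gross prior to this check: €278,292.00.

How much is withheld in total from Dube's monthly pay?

Canton Income Tax: taxable = €19,330.00 − 4×€868.00 = €15,858.00
  €2,135.20 + 24.1% × (€15,858.00 − €14,000.00) = €2,135.20 + 24.1% × €1,858.00 = €2,582.98
Retirement Security Contribution: cap €292,080.00 − YTD €278,292.00 = €13,788.00 subject; 5.53% × €13,788.00 = €762.48
Transit Levy: 0.71% × €19,330.00 = €137.24
Total: €2,582.98 + €762.48 + €137.24 = €3,482.70

€3,482.70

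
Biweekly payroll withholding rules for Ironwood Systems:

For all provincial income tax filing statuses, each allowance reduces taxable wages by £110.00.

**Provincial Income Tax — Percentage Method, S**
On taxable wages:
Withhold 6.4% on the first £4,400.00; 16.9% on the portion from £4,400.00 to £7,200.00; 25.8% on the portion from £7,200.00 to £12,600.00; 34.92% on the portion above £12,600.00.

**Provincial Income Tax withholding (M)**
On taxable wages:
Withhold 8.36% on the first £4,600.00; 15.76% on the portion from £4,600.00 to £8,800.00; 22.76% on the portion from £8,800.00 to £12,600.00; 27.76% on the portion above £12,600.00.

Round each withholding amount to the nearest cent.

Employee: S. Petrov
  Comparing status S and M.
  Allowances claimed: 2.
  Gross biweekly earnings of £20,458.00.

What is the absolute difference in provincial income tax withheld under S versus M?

£783.52

Provincial Income Tax (S): taxable = £20,458.00 − 2×£110.00 = £20,238.00
  £2,148.00 + 34.92% × (£20,238.00 − £12,600.00) = £2,148.00 + 34.92% × £7,638.00 = £4,815.19
Provincial Income Tax (M): taxable = £20,458.00 − 2×£110.00 = £20,238.00
  £1,911.36 + 27.76% × (£20,238.00 − £12,600.00) = £1,911.36 + 27.76% × £7,638.00 = £4,031.67
Difference: |£4,815.19 − £4,031.67| = £783.52 (higher under S)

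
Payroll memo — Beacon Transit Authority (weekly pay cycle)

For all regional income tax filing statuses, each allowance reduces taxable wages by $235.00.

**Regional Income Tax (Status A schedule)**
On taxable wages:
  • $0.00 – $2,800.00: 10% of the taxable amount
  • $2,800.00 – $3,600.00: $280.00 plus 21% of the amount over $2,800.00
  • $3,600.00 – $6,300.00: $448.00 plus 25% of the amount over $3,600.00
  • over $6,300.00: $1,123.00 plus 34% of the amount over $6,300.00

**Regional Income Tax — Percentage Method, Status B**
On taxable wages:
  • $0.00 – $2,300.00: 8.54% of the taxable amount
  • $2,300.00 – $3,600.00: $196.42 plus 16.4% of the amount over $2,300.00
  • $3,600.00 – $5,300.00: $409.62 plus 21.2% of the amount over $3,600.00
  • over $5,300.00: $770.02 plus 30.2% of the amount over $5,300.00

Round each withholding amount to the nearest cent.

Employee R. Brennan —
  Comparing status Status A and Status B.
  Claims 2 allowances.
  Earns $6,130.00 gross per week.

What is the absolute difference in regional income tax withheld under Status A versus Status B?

$84.26

Regional Income Tax (Status A): taxable = $6,130.00 − 2×$235.00 = $5,660.00
  $448.00 + 25% × ($5,660.00 − $3,600.00) = $448.00 + 25% × $2,060.00 = $963.00
Regional Income Tax (Status B): taxable = $6,130.00 − 2×$235.00 = $5,660.00
  $770.02 + 30.2% × ($5,660.00 − $5,300.00) = $770.02 + 30.2% × $360.00 = $878.74
Difference: |$963.00 − $878.74| = $84.26 (higher under Status A)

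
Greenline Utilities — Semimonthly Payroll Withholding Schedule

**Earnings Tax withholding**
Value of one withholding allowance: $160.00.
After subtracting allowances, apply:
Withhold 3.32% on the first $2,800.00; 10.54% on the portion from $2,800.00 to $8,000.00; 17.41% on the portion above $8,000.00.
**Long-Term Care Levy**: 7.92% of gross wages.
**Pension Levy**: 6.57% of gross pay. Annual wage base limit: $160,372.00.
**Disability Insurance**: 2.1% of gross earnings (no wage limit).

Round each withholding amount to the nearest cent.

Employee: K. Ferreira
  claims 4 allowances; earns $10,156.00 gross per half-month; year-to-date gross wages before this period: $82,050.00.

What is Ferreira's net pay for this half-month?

$7,566.13

Earnings Tax: taxable = $10,156.00 − 4×$160.00 = $9,516.00
  $641.04 + 17.41% × ($9,516.00 − $8,000.00) = $641.04 + 17.41% × $1,516.00 = $904.98
Long-Term Care Levy: 7.92% × $10,156.00 = $804.36
Pension Levy: 6.57% × $10,156.00 = $667.25
Disability Insurance: 2.1% × $10,156.00 = $213.28
Total withheld: $904.98 + $804.36 + $667.25 + $213.28 = $2,589.87
Net pay: $10,156.00 − $2,589.87 = $7,566.13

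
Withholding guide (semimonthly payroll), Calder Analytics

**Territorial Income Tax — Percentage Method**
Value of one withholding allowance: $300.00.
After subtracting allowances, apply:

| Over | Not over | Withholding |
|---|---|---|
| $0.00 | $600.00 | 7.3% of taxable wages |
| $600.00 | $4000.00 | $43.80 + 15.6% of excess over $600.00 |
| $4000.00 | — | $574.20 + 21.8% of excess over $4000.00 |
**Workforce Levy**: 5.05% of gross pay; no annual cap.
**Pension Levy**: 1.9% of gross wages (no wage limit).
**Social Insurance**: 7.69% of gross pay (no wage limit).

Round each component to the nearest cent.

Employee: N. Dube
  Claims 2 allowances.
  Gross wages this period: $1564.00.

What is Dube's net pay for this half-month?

Territorial Income Tax: taxable = $1564.00 − 2×$300.00 = $964.00
  $43.80 + 15.6% × ($964.00 − $600.00) = $43.80 + 15.6% × $364.00 = $100.58
Workforce Levy: 5.05% × $1564.00 = $78.98
Pension Levy: 1.9% × $1564.00 = $29.72
Social Insurance: 7.69% × $1564.00 = $120.27
Total withheld: $100.58 + $78.98 + $29.72 + $120.27 = $329.55
Net pay: $1564.00 − $329.55 = $1234.45

$1234.45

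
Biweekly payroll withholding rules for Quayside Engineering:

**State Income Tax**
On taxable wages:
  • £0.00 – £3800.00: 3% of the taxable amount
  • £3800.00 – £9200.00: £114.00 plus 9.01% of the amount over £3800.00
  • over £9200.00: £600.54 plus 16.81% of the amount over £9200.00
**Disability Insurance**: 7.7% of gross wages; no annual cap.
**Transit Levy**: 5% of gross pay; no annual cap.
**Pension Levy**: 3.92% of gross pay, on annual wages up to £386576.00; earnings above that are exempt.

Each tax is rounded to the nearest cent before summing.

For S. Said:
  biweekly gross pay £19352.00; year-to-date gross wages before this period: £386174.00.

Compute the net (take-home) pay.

£14571.45

State Income Tax: taxable = £19352.00
  £600.54 + 16.81% × (£19352.00 − £9200.00) = £600.54 + 16.81% × £10152.00 = £2307.09
Disability Insurance: 7.7% × £19352.00 = £1490.10
Transit Levy: 5% × £19352.00 = £967.60
Pension Levy: cap £386576.00 − YTD £386174.00 = £402.00 subject; 3.92% × £402.00 = £15.76
Total withheld: £2307.09 + £1490.10 + £967.60 + £15.76 = £4780.55
Net pay: £19352.00 − £4780.55 = £14571.45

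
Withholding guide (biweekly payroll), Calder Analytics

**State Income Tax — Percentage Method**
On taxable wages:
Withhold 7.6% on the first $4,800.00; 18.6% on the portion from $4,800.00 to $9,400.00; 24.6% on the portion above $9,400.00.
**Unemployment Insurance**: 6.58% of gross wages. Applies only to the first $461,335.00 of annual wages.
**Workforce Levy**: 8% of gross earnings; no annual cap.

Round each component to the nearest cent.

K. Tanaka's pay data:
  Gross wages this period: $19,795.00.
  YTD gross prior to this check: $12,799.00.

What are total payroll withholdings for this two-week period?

$6,663.68

State Income Tax: taxable = $19,795.00
  $1,220.40 + 24.6% × ($19,795.00 − $9,400.00) = $1,220.40 + 24.6% × $10,395.00 = $3,777.57
Unemployment Insurance: 6.58% × $19,795.00 = $1,302.51
Workforce Levy: 8% × $19,795.00 = $1,583.60
Total: $3,777.57 + $1,302.51 + $1,583.60 = $6,663.68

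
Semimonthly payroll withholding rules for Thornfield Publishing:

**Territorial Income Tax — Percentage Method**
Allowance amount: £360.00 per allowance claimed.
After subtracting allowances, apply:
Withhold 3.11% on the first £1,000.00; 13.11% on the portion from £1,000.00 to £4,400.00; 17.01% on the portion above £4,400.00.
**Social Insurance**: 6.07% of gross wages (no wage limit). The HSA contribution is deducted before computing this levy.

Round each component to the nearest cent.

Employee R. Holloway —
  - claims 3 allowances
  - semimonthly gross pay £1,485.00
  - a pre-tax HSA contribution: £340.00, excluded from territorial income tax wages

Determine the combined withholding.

Territorial Income Tax: taxable = £1,485.00 − £340.00 − 3×£360.00 = £65.00
  3.11% × £65.00 = £2.02
Social Insurance: 6.07% × £1,145.00 = £69.50
Total: £2.02 + £69.50 = £71.52

£71.52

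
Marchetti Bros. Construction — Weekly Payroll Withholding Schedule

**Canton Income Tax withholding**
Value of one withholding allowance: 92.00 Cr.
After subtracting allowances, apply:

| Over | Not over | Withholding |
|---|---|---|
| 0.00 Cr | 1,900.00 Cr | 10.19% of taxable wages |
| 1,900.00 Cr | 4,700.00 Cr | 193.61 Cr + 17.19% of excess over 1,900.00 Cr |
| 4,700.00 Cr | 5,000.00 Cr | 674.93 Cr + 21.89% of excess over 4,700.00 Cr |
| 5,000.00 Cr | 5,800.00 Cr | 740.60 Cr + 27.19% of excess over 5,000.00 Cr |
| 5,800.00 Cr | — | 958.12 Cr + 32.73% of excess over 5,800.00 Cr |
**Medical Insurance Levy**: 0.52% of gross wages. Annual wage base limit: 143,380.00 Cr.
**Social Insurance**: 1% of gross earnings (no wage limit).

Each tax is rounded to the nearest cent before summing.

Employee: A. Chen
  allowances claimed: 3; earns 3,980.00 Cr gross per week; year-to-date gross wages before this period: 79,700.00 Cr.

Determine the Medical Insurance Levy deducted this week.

20.70 Cr

Medical Insurance Levy: 0.52% × 3,980.00 Cr = 20.70 Cr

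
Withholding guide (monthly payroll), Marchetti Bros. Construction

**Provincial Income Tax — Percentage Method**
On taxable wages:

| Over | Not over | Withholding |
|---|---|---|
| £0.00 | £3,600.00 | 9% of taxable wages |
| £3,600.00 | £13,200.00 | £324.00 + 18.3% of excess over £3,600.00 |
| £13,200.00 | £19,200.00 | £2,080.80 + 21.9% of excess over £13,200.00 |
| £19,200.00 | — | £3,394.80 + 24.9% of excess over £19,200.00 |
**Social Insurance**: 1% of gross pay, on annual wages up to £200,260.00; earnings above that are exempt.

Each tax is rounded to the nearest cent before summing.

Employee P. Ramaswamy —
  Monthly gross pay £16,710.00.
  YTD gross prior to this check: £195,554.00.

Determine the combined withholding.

Provincial Income Tax: taxable = £16,710.00
  £2,080.80 + 21.9% × (£16,710.00 − £13,200.00) = £2,080.80 + 21.9% × £3,510.00 = £2,849.49
Social Insurance: cap £200,260.00 − YTD £195,554.00 = £4,706.00 subject; 1% × £4,706.00 = £47.06
Total: £2,849.49 + £47.06 = £2,896.55

£2,896.55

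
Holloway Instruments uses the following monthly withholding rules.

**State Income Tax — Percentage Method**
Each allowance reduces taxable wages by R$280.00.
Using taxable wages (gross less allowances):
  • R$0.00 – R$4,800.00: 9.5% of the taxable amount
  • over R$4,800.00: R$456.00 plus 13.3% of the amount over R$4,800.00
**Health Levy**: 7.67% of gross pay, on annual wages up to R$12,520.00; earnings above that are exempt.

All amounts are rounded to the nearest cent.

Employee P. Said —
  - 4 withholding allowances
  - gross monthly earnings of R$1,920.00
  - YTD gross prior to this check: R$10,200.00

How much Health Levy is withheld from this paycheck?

R$147.26

Health Levy: 7.67% × R$1,920.00 = R$147.26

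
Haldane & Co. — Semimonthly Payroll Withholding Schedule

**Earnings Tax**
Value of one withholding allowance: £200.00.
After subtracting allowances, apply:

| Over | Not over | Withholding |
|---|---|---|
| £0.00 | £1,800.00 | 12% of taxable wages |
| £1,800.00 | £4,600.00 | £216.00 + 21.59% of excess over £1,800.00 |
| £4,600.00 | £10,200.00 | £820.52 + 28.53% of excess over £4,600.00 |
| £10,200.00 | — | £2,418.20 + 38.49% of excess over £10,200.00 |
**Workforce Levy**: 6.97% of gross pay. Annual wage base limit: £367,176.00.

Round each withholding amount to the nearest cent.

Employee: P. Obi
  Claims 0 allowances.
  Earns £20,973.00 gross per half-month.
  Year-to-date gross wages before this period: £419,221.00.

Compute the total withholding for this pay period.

Earnings Tax: taxable = £20,973.00
  £2,418.20 + 38.49% × (£20,973.00 − £10,200.00) = £2,418.20 + 38.49% × £10,773.00 = £6,564.73
Workforce Levy: YTD £419,221.00 ≥ cap £367,176.00 → £0.00
Total: £6,564.73 + £0.00 = £6,564.73

£6,564.73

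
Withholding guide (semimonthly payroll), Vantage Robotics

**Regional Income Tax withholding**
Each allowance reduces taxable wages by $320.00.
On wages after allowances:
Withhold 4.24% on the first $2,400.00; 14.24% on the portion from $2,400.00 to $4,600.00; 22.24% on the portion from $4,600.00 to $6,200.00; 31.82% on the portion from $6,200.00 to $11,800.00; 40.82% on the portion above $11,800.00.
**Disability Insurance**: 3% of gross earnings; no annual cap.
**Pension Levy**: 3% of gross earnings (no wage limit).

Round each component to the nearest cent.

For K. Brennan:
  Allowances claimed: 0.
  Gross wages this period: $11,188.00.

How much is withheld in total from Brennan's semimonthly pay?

Regional Income Tax: taxable = $11,188.00
  $770.88 + 31.82% × ($11,188.00 − $6,200.00) = $770.88 + 31.82% × $4,988.00 = $2,358.06
Disability Insurance: 3% × $11,188.00 = $335.64
Pension Levy: 3% × $11,188.00 = $335.64
Total: $2,358.06 + $335.64 + $335.64 = $3,029.34

$3,029.34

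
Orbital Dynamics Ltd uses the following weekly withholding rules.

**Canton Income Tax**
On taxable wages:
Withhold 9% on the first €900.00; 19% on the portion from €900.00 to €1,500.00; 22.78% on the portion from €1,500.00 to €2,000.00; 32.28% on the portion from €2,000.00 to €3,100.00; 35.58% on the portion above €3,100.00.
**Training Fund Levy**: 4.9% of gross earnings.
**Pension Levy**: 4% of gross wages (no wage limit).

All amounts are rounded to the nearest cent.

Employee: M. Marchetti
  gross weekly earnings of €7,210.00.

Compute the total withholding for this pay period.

€2,768.01

Canton Income Tax: taxable = €7,210.00
  €663.98 + 35.58% × (€7,210.00 − €3,100.00) = €663.98 + 35.58% × €4,110.00 = €2,126.32
Training Fund Levy: 4.9% × €7,210.00 = €353.29
Pension Levy: 4% × €7,210.00 = €288.40
Total: €2,126.32 + €353.29 + €288.40 = €2,768.01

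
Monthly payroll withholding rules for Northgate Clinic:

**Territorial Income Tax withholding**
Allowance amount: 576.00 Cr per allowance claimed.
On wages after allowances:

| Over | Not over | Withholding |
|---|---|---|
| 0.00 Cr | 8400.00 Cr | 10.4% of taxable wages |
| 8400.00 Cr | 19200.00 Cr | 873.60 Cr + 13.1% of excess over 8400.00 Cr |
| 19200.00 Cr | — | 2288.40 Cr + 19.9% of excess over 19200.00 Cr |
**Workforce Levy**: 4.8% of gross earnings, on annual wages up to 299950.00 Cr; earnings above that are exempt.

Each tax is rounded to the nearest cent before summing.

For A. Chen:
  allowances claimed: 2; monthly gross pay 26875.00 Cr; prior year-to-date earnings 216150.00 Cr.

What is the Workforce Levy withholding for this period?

Workforce Levy: 4.8% × 26875.00 Cr = 1290.00 Cr

1290.00 Cr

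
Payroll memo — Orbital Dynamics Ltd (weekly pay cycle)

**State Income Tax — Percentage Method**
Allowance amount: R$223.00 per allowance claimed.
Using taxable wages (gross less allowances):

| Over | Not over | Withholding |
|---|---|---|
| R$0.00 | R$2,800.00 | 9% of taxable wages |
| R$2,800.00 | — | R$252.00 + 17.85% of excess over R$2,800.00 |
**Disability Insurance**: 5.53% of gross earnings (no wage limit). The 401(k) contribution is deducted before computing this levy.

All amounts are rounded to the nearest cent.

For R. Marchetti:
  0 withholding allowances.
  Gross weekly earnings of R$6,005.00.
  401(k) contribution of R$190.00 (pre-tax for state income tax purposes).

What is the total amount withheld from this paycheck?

R$1,111.75

State Income Tax: taxable = R$6,005.00 − R$190.00 = R$5,815.00
  R$252.00 + 17.85% × (R$5,815.00 − R$2,800.00) = R$252.00 + 17.85% × R$3,015.00 = R$790.18
Disability Insurance: 5.53% × R$5,815.00 = R$321.57
Total: R$790.18 + R$321.57 = R$1,111.75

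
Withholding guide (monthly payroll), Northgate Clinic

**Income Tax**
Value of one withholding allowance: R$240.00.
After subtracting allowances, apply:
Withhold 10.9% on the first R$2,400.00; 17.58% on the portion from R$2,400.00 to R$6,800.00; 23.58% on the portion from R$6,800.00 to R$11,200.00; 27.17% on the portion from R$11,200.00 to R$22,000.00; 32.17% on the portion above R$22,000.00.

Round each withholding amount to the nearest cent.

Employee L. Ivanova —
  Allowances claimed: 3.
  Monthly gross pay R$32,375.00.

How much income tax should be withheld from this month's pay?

R$8,113.01

Income Tax: taxable = R$32,375.00 − 3×R$240.00 = R$31,655.00
  R$5,007.00 + 32.17% × (R$31,655.00 − R$22,000.00) = R$5,007.00 + 32.17% × R$9,655.00 = R$8,113.01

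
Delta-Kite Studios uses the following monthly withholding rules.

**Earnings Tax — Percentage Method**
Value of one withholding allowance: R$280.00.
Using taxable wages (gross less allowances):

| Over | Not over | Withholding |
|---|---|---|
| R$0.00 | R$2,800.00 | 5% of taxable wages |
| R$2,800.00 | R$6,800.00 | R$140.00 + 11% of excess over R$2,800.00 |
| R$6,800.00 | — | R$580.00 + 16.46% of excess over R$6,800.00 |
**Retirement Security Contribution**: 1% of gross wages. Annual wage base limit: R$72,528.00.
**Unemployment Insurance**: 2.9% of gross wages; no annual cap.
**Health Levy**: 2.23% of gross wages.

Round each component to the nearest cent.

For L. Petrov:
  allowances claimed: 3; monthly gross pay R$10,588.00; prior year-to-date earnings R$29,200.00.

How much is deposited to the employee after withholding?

Earnings Tax: taxable = R$10,588.00 − 3×R$280.00 = R$9,748.00
  R$580.00 + 16.46% × (R$9,748.00 − R$6,800.00) = R$580.00 + 16.46% × R$2,948.00 = R$1,065.24
Retirement Security Contribution: 1% × R$10,588.00 = R$105.88
Unemployment Insurance: 2.9% × R$10,588.00 = R$307.05
Health Levy: 2.23% × R$10,588.00 = R$236.11
Total withheld: R$1,065.24 + R$105.88 + R$307.05 + R$236.11 = R$1,714.28
Net pay: R$10,588.00 − R$1,714.28 = R$8,873.72

R$8,873.72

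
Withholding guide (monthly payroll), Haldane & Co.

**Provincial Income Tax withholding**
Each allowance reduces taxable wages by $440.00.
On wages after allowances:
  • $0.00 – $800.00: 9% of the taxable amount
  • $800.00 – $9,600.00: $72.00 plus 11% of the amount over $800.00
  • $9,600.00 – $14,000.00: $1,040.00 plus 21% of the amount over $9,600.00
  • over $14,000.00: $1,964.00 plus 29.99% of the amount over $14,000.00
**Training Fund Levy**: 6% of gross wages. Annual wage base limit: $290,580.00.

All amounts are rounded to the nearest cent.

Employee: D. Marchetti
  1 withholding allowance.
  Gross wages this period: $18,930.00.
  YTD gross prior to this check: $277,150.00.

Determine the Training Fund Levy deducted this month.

$805.80

Training Fund Levy: cap $290,580.00 − YTD $277,150.00 = $13,430.00 subject; 6% × $13,430.00 = $805.80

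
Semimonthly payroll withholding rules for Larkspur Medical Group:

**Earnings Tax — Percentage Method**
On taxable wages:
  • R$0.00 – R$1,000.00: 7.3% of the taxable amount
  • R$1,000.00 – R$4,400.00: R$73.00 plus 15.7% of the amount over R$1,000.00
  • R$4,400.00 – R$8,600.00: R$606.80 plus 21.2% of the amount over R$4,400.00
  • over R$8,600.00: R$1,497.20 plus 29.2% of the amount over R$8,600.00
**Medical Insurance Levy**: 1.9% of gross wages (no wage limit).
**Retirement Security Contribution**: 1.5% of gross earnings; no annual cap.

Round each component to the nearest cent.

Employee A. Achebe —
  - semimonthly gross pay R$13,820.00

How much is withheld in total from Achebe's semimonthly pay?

R$3,491.32

Earnings Tax: taxable = R$13,820.00
  R$1,497.20 + 29.2% × (R$13,820.00 − R$8,600.00) = R$1,497.20 + 29.2% × R$5,220.00 = R$3,021.44
Medical Insurance Levy: 1.9% × R$13,820.00 = R$262.58
Retirement Security Contribution: 1.5% × R$13,820.00 = R$207.30
Total: R$3,021.44 + R$262.58 + R$207.30 = R$3,491.32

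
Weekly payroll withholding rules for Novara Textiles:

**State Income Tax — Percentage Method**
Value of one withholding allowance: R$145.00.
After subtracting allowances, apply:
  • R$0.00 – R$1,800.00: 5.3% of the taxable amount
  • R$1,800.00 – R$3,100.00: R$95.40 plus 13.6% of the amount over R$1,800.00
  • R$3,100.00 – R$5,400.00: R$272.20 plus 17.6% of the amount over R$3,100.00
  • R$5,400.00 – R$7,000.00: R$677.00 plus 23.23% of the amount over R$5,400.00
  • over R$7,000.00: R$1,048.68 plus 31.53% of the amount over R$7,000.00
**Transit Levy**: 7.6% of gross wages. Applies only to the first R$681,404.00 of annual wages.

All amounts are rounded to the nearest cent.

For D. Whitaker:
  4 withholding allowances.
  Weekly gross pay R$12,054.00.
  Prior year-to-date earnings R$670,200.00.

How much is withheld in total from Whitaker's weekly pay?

State Income Tax: taxable = R$12,054.00 − 4×R$145.00 = R$11,474.00
  R$1,048.68 + 31.53% × (R$11,474.00 − R$7,000.00) = R$1,048.68 + 31.53% × R$4,474.00 = R$2,459.33
Transit Levy: cap R$681,404.00 − YTD R$670,200.00 = R$11,204.00 subject; 7.6% × R$11,204.00 = R$851.50
Total: R$2,459.33 + R$851.50 = R$3,310.83

R$3,310.83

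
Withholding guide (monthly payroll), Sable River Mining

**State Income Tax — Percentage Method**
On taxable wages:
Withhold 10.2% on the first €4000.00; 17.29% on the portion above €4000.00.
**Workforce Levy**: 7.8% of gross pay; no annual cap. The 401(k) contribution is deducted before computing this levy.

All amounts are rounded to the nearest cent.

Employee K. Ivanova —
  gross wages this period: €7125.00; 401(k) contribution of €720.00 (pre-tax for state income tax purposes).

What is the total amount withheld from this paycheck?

State Income Tax: taxable = €7125.00 − €720.00 = €6405.00
  €408.00 + 17.29% × (€6405.00 − €4000.00) = €408.00 + 17.29% × €2405.00 = €823.82
Workforce Levy: 7.8% × €6405.00 = €499.59
Total: €823.82 + €499.59 = €1323.41

€1323.41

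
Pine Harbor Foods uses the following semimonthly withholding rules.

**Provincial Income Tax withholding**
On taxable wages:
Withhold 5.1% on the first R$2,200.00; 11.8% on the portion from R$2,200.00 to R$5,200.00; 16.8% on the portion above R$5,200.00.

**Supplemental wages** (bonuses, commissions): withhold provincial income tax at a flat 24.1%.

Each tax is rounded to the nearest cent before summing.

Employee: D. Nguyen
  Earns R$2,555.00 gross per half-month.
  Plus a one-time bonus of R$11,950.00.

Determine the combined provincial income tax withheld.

Provincial Income Tax: taxable = R$2,555.00
  R$112.20 + 11.8% × (R$2,555.00 − R$2,200.00) = R$112.20 + 11.8% × R$355.00 = R$154.09
Supplemental (24.1% flat on bonus): 24.1% × R$11,950.00 = R$2,879.95
Total provincial income tax: R$154.09 + R$2,879.95 = R$3,034.04

R$3,034.04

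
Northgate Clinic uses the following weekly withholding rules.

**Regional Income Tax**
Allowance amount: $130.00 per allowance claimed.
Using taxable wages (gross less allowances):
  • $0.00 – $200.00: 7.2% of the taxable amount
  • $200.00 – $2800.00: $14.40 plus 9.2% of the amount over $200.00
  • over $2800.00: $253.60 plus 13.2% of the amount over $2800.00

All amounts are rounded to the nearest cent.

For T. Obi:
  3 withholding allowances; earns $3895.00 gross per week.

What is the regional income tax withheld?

Regional Income Tax: taxable = $3895.00 − 3×$130.00 = $3505.00
  $253.60 + 13.2% × ($3505.00 − $2800.00) = $253.60 + 13.2% × $705.00 = $346.66

$346.66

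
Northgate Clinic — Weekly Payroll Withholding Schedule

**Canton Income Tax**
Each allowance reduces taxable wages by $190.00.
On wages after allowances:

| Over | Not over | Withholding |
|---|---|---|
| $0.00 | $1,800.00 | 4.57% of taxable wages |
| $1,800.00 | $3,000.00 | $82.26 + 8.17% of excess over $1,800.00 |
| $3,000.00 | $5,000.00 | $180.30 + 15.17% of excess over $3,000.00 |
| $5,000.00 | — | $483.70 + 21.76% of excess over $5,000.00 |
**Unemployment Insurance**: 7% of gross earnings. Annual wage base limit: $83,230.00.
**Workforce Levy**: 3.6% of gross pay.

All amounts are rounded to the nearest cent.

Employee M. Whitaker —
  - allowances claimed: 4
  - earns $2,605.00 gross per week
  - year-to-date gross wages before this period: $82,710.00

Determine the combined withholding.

$216.12

Canton Income Tax: taxable = $2,605.00 − 4×$190.00 = $1,845.00
  $82.26 + 8.17% × ($1,845.00 − $1,800.00) = $82.26 + 8.17% × $45.00 = $85.94
Unemployment Insurance: cap $83,230.00 − YTD $82,710.00 = $520.00 subject; 7% × $520.00 = $36.40
Workforce Levy: 3.6% × $2,605.00 = $93.78
Total: $85.94 + $36.40 + $93.78 = $216.12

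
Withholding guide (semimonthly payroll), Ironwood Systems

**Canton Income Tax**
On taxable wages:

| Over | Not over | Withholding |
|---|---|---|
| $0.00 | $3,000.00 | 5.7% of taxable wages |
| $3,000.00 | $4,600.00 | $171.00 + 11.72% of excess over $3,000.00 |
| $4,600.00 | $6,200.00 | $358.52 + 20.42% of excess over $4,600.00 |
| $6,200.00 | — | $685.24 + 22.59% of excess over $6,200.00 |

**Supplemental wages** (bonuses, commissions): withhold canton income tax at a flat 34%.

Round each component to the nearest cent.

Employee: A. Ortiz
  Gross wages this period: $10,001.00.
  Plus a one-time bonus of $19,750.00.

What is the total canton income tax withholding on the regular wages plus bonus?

$8,258.89

Canton Income Tax: taxable = $10,001.00
  $685.24 + 22.59% × ($10,001.00 − $6,200.00) = $685.24 + 22.59% × $3,801.00 = $1,543.89
Supplemental (34% flat on bonus): 34% × $19,750.00 = $6,715.00
Total canton income tax: $1,543.89 + $6,715.00 = $8,258.89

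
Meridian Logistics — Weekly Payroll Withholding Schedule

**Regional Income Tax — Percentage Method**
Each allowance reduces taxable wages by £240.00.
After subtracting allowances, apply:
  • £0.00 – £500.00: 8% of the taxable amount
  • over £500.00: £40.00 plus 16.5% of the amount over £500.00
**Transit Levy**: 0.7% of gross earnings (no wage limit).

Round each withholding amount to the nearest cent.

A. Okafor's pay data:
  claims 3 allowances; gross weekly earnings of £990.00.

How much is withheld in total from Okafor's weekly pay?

£28.53

Regional Income Tax: taxable = £990.00 − 3×£240.00 = £270.00
  8% × £270.00 = £21.60
Transit Levy: 0.7% × £990.00 = £6.93
Total: £21.60 + £6.93 = £28.53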